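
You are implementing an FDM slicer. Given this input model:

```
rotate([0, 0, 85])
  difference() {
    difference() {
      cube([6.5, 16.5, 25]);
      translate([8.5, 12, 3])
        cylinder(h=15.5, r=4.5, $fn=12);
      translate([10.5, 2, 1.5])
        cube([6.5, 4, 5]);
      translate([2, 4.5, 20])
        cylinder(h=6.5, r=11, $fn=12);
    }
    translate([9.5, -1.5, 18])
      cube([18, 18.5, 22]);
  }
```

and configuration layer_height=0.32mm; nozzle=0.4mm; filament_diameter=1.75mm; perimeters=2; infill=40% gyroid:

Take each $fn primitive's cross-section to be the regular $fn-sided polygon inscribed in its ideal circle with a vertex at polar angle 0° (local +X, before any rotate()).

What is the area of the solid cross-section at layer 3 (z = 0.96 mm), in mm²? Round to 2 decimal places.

At z = 0.96 mm: the cube (footprint 6.5×16.5) is included at this height (area 107.25 mm²); the cylinder at (8.5, 12) is absent (z outside [3, 18.5]); the cube at (10.5, 2) is not intersected at this z (z outside [1.5, 6.5]); the cylinder at (2, 4.5) does not reach this height (z outside [20, 26.5]); Subtracting the remaining from the first: none of the subtracted shapes is present at this height, so the 6.5×16.5 cube is unchanged — area = 107.25 mm²; the cube at (9.5, -1.5) is absent (z outside [18, 40]); Subtracting the remaining from the first: none of the subtracted shapes is present at this height, so the result so far is unchanged — area = 107.25 mm²; (whole slice rotated 85° about Z — lengths, areas and connectivity unchanged). Overall, the cross-section is a single solid region. Net area = 107.25 mm².

107.25 mm²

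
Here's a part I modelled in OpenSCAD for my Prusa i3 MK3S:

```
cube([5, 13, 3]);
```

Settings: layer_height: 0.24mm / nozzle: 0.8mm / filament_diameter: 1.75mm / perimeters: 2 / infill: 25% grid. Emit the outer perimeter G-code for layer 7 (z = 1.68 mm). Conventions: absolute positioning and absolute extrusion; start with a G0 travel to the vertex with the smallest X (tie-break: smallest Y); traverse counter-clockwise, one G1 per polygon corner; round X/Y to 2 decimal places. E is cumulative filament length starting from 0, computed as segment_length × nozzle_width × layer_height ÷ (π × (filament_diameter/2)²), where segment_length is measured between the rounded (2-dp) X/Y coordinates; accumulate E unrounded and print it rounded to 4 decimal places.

At z = 1.68 mm: the cube is present — its section is the full 5×13 rectangle. The outline is a single polygon with 4 vertices. Extrusion per mm of travel: 0.8 × 0.24 / (π × 0.875²) = 0.079824. Accumulating E over each segment gives final E = 2.8737.

G0 X0.00 Y0.00 Z1.68
G1 X5.00 Y0.00 E0.3991
G1 X5.00 Y13.00 E1.4368
G1 X0.00 Y13.00 E1.8360
G1 X0.00 Y0.00 E2.8737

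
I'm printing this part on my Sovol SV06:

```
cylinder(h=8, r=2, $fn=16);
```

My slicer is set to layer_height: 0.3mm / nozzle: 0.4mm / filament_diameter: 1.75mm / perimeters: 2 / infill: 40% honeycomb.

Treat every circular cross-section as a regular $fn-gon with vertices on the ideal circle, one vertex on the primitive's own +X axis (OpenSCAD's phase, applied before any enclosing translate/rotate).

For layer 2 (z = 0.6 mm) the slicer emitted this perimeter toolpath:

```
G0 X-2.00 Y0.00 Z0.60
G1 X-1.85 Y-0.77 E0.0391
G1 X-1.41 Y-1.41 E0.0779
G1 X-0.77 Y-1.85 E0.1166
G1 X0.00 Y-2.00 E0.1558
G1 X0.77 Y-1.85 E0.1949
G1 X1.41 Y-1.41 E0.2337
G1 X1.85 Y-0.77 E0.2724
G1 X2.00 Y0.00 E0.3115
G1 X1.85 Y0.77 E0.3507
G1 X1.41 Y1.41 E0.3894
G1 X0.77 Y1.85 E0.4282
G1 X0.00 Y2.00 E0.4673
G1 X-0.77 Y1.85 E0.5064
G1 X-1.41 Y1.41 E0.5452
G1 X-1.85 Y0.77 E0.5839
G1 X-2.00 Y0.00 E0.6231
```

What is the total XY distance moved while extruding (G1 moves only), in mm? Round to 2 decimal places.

Sum the Euclidean lengths of each G1 segment: total = 12.49 mm.

12.49 mm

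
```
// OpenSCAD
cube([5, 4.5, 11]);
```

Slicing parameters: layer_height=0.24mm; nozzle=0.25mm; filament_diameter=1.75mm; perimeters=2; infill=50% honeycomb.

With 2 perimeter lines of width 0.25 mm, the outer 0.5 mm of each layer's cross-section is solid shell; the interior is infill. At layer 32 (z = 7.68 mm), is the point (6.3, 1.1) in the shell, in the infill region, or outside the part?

At z = 7.68 mm: the cube is present — its section is the full 5×4.5 rectangle. Overall, the cross-section is a single solid region. The nearest boundary edge runs (5.00, 0.00)→(5.00, 4.50); distance from the point to it = 1.30 mm. The point is not inside any of the regions above, so it lies outside the cross-section (1.30 mm from the nearest boundary).

outside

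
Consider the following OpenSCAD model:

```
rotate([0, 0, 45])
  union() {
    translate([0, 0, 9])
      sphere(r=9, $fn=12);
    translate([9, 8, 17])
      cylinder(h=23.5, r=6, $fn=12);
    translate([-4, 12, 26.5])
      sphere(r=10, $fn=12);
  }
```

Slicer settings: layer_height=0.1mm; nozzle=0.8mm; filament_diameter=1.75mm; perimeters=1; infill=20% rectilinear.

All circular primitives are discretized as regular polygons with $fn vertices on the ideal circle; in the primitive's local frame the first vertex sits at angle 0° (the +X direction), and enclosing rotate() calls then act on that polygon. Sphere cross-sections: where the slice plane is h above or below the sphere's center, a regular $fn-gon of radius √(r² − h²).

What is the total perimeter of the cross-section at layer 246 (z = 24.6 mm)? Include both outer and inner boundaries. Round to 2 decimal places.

At z = 24.6 mm: the sphere is absent (|z−center|=15.600 > r=9); the cylinder at (9, 8): section is a regular 12-gon, circumradius r=6 (perimeter = 2·12·6.000·sin(180°/12) = 37.27 mm); the r=10 sphere at (-4, 12) contributes a regular 12-gon of circumradius √(10²−1.9²) = 9.818 (perimeter = 2·12·9.818·sin(180°/12) = 60.99 mm); Combining (union): the regions partially overlap (shared area 9.01 mm²), so the edge portions inside another operand are dropped and the merged outline is re-measured after clipping — boundary = 83.32 mm; (whole slice rotated 45° about Z — lengths, areas and connectivity unchanged). Overall, the cross-section is a single solid region. Total boundary length (outer) = 83.32 mm.

83.32 mm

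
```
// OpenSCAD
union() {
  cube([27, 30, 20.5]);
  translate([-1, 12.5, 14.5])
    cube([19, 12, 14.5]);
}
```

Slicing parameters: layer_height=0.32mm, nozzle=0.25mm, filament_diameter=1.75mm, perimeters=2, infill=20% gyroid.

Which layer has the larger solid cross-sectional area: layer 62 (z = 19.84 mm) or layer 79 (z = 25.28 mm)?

Layer 62 (z = 19.84): the cube (footprint 27×30) is included at this height (area 810.00 mm²); the 19×12 cube at (-1, 12.5) contributes its full rectangle (area 228.00 mm²); Merging all regions: the regions partially overlap — summed areas 1038.00 mm² minus the doubly-counted overlap 216.00 mm² gives 822.00 mm² — area = 822.00 mm². So its area = 822.00 mm². Layer 79 (z = 25.28): the cube is not intersected at this z (z outside [0, 20.5]); the cube at (-1, 12.5) is present — its section is the full 19×12 rectangle (area 228.00 mm²); Taking the union: only the 19×12 cube at (-1, 12.5) is present, so the union is just that shape — area = 228.00 mm². So its area = 228.00 mm². Layer 62 is larger (822.00 vs 228.00 mm²).

layer 62 (z = 19.84 mm)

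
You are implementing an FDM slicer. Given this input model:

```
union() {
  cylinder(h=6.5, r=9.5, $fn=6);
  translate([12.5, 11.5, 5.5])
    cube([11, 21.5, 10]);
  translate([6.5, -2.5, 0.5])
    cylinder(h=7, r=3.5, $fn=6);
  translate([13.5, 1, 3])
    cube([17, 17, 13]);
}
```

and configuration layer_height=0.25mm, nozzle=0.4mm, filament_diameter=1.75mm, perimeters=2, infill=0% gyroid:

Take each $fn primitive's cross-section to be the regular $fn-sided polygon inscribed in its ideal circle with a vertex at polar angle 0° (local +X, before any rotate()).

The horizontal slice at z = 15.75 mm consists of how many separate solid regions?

At z = 15.75 mm: the cylinder does not reach this height (z outside [0, 6.5]); the cube at (12.5, 11.5) does not reach this height (z outside [5.5, 15.5]); the cylinder at (6.5, -2.5) is absent (z outside [0.5, 7.5]); the cube at (13.5, 1) (footprint 17×17) is included at this height; Taking the union: only the 17×17 cube at (13.5, 1) is present, so the union is just that shape — 1 connected region. The result has 1 disconnected region.

1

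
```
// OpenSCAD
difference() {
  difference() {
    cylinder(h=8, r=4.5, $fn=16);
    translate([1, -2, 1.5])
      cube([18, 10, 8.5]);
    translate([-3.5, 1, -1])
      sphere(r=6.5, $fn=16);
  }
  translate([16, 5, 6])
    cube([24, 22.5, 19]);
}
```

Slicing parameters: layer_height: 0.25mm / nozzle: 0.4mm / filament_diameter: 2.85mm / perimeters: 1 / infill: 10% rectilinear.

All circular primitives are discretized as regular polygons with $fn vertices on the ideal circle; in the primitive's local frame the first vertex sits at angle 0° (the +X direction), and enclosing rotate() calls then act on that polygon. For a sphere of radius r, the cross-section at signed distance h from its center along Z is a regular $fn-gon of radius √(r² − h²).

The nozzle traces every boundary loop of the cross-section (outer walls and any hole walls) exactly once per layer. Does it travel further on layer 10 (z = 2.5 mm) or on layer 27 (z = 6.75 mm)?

Layer 10 (z = 2.5): the cylinder: section is a regular 16-gon, circumradius r=4.5 (perimeter = 2·16·4.500·sin(180°/16) = 28.09 mm); the 18×10 cube at (1, -2) contributes its full rectangle (perimeter 56.00 mm); the r=6.5 sphere at (-3.5, 1) slices to a regular 16-gon of circumradius 5.477 (√(r²−h²) with h=3.5 from center) (perimeter = 2·16·5.477·sin(180°/16) = 34.19 mm); After the difference (first − rest): starting from the r=4.5 cylinder, the 18×10 cube at (1, -2) partially overlaps it — only the 17.68 mm² overlap (of its 180.00 mm²) is removed, clipping the outline; the r=6.5 sphere at (-3.5, 1) partially overlaps it — only the 36.86 mm² overlap (of its 91.84 mm²) is removed, clipping the outline — boundary = 14.57 mm; the cube at (16, 5) is not intersected at this z (z outside [6, 25]); Subtracting the remaining from the first: none of the subtracted shapes is present at this height, so the result so far is unchanged — boundary = 14.57 mm. So its perimeter = 14.57 mm. Layer 27 (z = 6.75): the r=4.5 cylinder gives a regular 16-gon of circumradius 4.5 (constant along its height) (perimeter = 2·16·4.500·sin(180°/16) = 28.09 mm); the cube at (1, -2) is present — its section is the full 18×10 rectangle (perimeter 56.00 mm); the sphere at (-3.5, 1) does not reach this height (|z−center|=7.750 > r=6.5); After the difference (first − rest): starting from the r=4.5 cylinder, the 18×10 cube at (1, -2) partially overlaps it — only the 17.68 mm² overlap (of its 180.00 mm²) is removed, clipping the outline — boundary = 29.27 mm; the 24×22.5 cube at (16, 5) contributes its full rectangle (perimeter 93.00 mm); After the difference (first − rest): starting from that combined region, the 24×22.5 cube at (16, 5) misses the remaining region (no effect) — boundary = 29.27 mm. So its perimeter = 29.27 mm. Layer 27 is larger (29.27 vs 14.57 mm).

layer 27 (z = 6.75 mm)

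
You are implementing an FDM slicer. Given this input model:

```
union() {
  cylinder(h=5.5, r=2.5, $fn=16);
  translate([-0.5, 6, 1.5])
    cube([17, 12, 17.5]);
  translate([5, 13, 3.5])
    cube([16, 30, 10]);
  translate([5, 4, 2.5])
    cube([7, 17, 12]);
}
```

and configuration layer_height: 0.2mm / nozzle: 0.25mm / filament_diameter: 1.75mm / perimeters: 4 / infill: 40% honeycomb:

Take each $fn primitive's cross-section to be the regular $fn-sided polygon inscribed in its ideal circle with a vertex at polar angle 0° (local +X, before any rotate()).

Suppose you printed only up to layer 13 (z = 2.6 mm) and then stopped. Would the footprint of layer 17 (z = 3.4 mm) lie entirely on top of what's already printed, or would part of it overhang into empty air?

Compare the two slices. At z = 2.6: the r=2.5 cylinder contributes a regular 16-gon of circumradius 2.5 (area = (16/2)·2.500²·sin(360°/16) = 19.13 mm²); the cube at (-0.5, 6) is present — its section is the full 17×12 rectangle (area 204.00 mm²); the cube at (5, 13) is not intersected at this z (z outside [3.5, 13.5]); the 7×17 cube at (5, 4) contributes its full rectangle (area 119.00 mm²); Taking the union: the regions partially overlap — summed areas 342.13 mm² minus the doubly-counted overlap 84.00 mm² gives 258.13 mm² — area = 258.13 mm². At z = 3.4: the cylinder: section is a regular 16-gon, circumradius r=2.5 (area = (16/2)·2.500²·sin(360°/16) = 19.13 mm²); the cube at (-0.5, 6) is present — its section is the full 17×12 rectangle (area 204.00 mm²); the cube at (5, 13) does not reach this height (z outside [3.5, 13.5]); the cube at (5, 4) is present — its section is the full 7×17 rectangle (area 119.00 mm²); Combining (union): the regions partially overlap — summed areas 342.13 mm² minus the doubly-counted overlap 84.00 mm² gives 258.13 mm² — area = 258.13 mm². Checking containment: the cross-section at z = 3.4 is a subset of the cross-section at z = 2.6.

entirely on top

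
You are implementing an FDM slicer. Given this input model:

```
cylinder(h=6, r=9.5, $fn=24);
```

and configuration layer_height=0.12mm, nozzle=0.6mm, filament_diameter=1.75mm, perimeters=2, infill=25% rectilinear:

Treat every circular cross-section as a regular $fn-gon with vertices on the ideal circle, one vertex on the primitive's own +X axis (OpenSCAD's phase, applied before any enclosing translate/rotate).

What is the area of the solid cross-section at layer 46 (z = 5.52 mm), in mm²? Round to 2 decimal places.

280.30 mm²

At z = 5.52 mm: the cylinder: section is a regular 24-gon, circumradius r=9.5 (area = (24/2)·9.500²·sin(360°/24) = 280.30 mm²). Overall, the cross-section is a single solid region. Net area = 280.30 mm².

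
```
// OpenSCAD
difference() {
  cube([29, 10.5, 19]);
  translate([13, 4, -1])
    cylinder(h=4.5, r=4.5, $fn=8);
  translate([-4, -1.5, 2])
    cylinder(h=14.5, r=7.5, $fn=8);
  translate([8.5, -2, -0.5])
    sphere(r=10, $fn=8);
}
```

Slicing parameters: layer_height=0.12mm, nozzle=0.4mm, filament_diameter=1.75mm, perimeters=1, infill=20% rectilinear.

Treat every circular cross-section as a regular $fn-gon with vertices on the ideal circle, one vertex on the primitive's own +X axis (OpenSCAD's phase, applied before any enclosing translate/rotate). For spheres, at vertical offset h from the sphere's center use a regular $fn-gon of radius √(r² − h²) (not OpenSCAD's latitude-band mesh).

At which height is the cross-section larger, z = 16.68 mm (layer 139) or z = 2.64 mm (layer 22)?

Layer 139 (z = 16.68): the cube is present — its section is the full 29×10.5 rectangle (area 304.50 mm²); the cylinder at (13, 4) is not intersected at this z (z outside [-1, 3.5]); the cylinder at (-4, -1.5) is not intersected at this z (z outside [2, 16.5]); the sphere at (8.5, -2) does not reach this height (|z−center|=17.180 > r=10); Taking the first minus the rest: none of the subtracted shapes is present at this height, so the 29×10.5 cube is unchanged — area = 304.50 mm². So its area = 304.50 mm². Layer 22 (z = 2.64): the cube is present — its section is the full 29×10.5 rectangle (area 304.50 mm²); the cylinder at (13, 4): section is a regular 8-gon, circumradius r=4.5 (area = (8/2)·4.500²·sin(360°/8) = 57.28 mm²); the r=7.5 cylinder at (-4, -1.5) gives a regular 8-gon of circumradius 7.5 (constant along its height) (area = (8/2)·7.500²·sin(360°/8) = 159.10 mm²); the r=10 sphere at (8.5, -2) slices to a regular 8-gon of circumradius 9.494 (√(r²−h²) with h=3.14 from center) (area = (8/2)·9.494²·sin(360°/8) = 254.96 mm²); Taking the first minus the rest: starting from the 29×10.5 cube (304.50 mm²), the r=4.5 cylinder at (13, 4) partially overlaps it — only the 56.67 mm² overlap (of its 57.28 mm²) is removed, clipping the outline; the r=7.5 cylinder at (-4, -1.5) partially overlaps it — only the 8.30 mm² overlap (of its 159.10 mm²) is removed, clipping the outline; the r=10 sphere at (8.5, -2) partially overlaps it — only the 47.85 mm² overlap (of its 254.96 mm²) is removed, clipping the outline — area = 191.67 mm². So its area = 191.67 mm². Layer 139 is larger (304.50 vs 191.67 mm²).

layer 139 (z = 16.68 mm)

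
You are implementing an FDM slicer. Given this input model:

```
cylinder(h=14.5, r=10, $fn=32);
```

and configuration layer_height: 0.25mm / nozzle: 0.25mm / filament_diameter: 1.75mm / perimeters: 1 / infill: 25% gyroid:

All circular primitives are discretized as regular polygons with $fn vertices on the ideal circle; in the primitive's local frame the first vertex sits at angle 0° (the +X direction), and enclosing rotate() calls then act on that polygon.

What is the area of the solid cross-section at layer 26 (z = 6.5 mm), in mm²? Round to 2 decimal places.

At z = 6.5 mm: the r=10 cylinder contributes a regular 32-gon of circumradius 10 (area = (32/2)·10.000²·sin(360°/32) = 312.14 mm²). Overall, the cross-section is a single solid region. Net area = 312.14 mm².

312.14 mm²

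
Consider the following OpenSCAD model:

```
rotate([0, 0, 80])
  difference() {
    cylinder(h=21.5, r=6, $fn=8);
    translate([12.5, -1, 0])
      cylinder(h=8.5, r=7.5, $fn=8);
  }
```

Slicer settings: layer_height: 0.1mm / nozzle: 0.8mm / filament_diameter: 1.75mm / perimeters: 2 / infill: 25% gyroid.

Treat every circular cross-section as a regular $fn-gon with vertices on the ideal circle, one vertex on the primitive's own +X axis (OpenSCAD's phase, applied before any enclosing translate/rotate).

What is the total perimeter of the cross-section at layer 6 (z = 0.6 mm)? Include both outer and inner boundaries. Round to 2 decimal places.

36.74 mm

At z = 0.6 mm: the cylinder: section is a regular 8-gon, circumradius r=6 (perimeter = 2·8·6.000·sin(180°/8) = 36.74 mm); the cylinder at (12.5, -1): section is a regular 8-gon, circumradius r=7.5 (perimeter = 2·8·7.500·sin(180°/8) = 45.92 mm); Taking the first minus the rest: starting from the r=6 cylinder, the r=7.5 cylinder at (12.5, -1) partially overlaps it — only the 1.00 mm² overlap (of its 159.10 mm²) is removed, clipping the outline — boundary = 36.74 mm; (rotated 80° about Z; rotation is an isometry so areas/perimeters/island counts are preserved). Overall, the cross-section is a single solid region. Total boundary length (outer) = 36.74 mm.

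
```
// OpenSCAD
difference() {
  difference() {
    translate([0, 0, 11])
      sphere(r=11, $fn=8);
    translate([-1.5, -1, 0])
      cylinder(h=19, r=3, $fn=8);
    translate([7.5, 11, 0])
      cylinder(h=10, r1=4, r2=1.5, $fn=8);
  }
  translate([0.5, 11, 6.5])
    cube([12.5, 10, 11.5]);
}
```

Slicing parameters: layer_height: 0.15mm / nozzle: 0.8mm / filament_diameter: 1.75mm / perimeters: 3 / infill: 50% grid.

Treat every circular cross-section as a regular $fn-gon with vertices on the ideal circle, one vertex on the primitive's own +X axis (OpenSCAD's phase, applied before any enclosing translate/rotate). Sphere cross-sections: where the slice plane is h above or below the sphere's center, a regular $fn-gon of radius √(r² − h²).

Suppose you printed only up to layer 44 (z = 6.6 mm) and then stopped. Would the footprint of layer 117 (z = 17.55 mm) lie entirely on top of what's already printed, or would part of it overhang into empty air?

entirely on top

Compare the two slices. At z = 6.6: the sphere: section is a regular 8-gon, circumradius = √(r²−h²) = √(11²−4.4²) = 10.082 (area = (8/2)·10.082²·sin(360°/8) = 287.48 mm²); the r=3 cylinder at (-1.5, -1) contributes a regular 8-gon of circumradius 3 (area = (8/2)·3.000²·sin(360°/8) = 25.46 mm²); the cone at (7.5, 11): at t=0.660 of its height the radius interpolates to r₁+(r₂−r₁)t = 2.350, giving a regular 8-gon of that circumradius (area = (8/2)·2.350²·sin(360°/8) = 15.62 mm²); Taking the first minus the rest: starting from the r=11 sphere (287.48 mm²), the r=3 cylinder at (-1.5, -1) lies wholly inside it (removes its full 25.46 mm² and its 18.37 mm outline becomes a hole wall); the cone at (7.5, 11) misses the remaining region (no effect) — area = 262.03 mm²; the 12.5×10 cube at (0.5, 11) contributes its full rectangle (area 125.00 mm²); Taking the first minus the rest: starting from that combined region (262.03 mm²), the 12.5×10 cube at (0.5, 11) misses the remaining region (no effect) — area = 262.03 mm². At z = 17.55: the r=11 sphere slices to a regular 8-gon of circumradius 8.837 (√(r²−h²) with h=6.55 from center) (area = (8/2)·8.837²·sin(360°/8) = 220.89 mm²); the r=3 cylinder at (-1.5, -1) gives a regular 8-gon of circumradius 3 (constant along its height) (area = (8/2)·3.000²·sin(360°/8) = 25.46 mm²); the cone at (7.5, 11) does not reach this height (z outside [0, 10]); Taking the first minus the rest: starting from the r=11 sphere (220.89 mm²), the r=3 cylinder at (-1.5, -1) lies wholly inside it (removes its full 25.46 mm² and its 18.37 mm outline becomes a hole wall) — area = 195.44 mm²; the cube at (0.5, 11) (footprint 12.5×10) is included at this height (area 125.00 mm²); After the difference (first − rest): starting from the result so far (195.44 mm²), the 12.5×10 cube at (0.5, 11) misses the remaining region (no effect) — area = 195.44 mm². Checking containment: the cross-section at z = 17.55 is a subset of the cross-section at z = 6.6.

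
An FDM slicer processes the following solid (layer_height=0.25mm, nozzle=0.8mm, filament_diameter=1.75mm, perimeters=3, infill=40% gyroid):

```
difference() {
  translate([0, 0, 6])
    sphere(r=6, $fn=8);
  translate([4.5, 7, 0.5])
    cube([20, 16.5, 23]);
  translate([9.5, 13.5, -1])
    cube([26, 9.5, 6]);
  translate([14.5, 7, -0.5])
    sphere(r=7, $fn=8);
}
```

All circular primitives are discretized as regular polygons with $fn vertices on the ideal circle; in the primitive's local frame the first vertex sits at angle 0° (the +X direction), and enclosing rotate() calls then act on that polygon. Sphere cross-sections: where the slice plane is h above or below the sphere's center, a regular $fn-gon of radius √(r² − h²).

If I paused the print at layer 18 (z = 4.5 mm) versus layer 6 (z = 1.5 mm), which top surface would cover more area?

Layer 18 (z = 4.5): the r=6 sphere slices to a regular 8-gon of circumradius 5.809 (√(r²−h²) with h=1.5 from center) (area = (8/2)·5.809²·sin(360°/8) = 95.46 mm²); the 20×16.5 cube at (4.5, 7) contributes its full rectangle (area 330.00 mm²); the cube at (9.5, 13.5) (footprint 26×9.5) is included at this height (area 247.00 mm²); the r=7 sphere at (14.5, 7) slices to a regular 8-gon of circumradius 4.899 (√(r²−h²) with h=5 from center) (area = (8/2)·4.899²·sin(360°/8) = 67.88 mm²); Subtracting the remaining from the first: starting from the r=6 sphere (95.46 mm²), the 20×16.5 cube at (4.5, 7) misses the remaining region (no effect); the 26×9.5 cube at (9.5, 13.5) misses the remaining region (no effect); the r=7 sphere at (14.5, 7) misses the remaining region (no effect) — area = 95.46 mm². So its area = 95.46 mm². Layer 6 (z = 1.5): the sphere: section is a regular 8-gon, circumradius = √(r²−h²) = √(6²−4.5²) = 3.969 (area = (8/2)·3.969²·sin(360°/8) = 44.55 mm²); the 20×16.5 cube at (4.5, 7) contributes its full rectangle (area 330.00 mm²); the 26×9.5 cube at (9.5, 13.5) contributes its full rectangle (area 247.00 mm²); the sphere at (14.5, 7): section is a regular 8-gon, circumradius = √(r²−h²) = √(7²−2²) = 6.708 (area = (8/2)·6.708²·sin(360°/8) = 127.28 mm²); Subtracting the remaining from the first: starting from the r=6 sphere (44.55 mm²), the 20×16.5 cube at (4.5, 7) misses the remaining region (no effect); the 26×9.5 cube at (9.5, 13.5) misses the remaining region (no effect); the r=7 sphere at (14.5, 7) misses the remaining region (no effect) — area = 44.55 mm². So its area = 44.55 mm². Layer 18 is larger (95.46 vs 44.55 mm²).

layer 18 (z = 4.5 mm)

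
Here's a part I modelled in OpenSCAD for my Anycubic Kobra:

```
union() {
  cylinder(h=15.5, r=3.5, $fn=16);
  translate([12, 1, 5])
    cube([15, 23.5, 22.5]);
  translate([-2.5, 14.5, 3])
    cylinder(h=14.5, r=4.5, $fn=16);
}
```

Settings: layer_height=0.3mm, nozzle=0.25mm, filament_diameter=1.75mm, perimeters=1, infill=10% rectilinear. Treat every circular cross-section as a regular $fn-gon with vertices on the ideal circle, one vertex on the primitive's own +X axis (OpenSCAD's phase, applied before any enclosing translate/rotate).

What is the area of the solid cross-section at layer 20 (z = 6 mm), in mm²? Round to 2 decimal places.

452.00 mm²

At z = 6 mm: the r=3.5 cylinder gives a regular 16-gon of circumradius 3.5 (constant along its height) (area = (16/2)·3.500²·sin(360°/16) = 37.50 mm²); the cube at (12, 1) is present — its section is the full 15×23.5 rectangle (area 352.50 mm²); the cylinder at (-2.5, 14.5): section is a regular 16-gon, circumradius r=4.5 (area = (16/2)·4.500²·sin(360°/16) = 61.99 mm²); Taking the union: the 3 present regions are separate (no shared area or edge), so areas and boundary lengths simply add and each stays a separate island — area = 452.00 mm². Overall, the cross-section has 3 separate islands. Net area = 452.00 mm².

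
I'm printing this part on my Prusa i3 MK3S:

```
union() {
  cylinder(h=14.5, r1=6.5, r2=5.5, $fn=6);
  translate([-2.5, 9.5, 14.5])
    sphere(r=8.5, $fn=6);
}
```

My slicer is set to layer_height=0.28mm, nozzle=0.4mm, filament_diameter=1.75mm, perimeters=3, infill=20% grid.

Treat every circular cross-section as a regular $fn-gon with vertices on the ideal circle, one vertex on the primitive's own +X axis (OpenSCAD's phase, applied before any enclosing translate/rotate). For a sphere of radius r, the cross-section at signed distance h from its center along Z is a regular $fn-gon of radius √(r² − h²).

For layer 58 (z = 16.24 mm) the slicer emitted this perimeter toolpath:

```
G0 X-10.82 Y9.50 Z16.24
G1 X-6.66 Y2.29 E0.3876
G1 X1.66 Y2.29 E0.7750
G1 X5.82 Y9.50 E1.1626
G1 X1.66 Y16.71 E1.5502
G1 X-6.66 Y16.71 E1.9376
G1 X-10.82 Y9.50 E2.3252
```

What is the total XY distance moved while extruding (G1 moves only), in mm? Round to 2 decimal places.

49.94 mm

Sum the Euclidean lengths of each G1 segment: total = 49.94 mm.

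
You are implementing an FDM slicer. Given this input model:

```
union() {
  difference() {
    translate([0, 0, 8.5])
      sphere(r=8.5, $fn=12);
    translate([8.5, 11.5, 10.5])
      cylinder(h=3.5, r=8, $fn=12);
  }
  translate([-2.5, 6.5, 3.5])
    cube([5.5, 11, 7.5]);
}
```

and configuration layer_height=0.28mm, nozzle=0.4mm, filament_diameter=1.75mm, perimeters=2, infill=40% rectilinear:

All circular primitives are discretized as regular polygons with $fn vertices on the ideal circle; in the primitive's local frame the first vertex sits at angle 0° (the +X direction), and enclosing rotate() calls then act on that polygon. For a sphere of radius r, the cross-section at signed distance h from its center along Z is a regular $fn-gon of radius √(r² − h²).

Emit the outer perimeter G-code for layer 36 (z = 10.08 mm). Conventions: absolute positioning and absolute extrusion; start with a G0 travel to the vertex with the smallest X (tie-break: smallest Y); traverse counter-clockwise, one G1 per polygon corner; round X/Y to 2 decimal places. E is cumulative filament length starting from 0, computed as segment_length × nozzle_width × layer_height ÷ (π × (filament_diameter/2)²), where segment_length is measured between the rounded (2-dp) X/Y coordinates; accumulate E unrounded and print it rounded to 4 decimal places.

At z = 10.08 mm: the r=8.5 sphere slices to a regular 12-gon of circumradius 8.352 (√(r²−h²) with h=1.58 from center); the cylinder at (8.5, 11.5) is not intersected at this z (z outside [10.5, 14]); Taking the first minus the rest: none of the subtracted shapes is present at this height, so the r=8.5 sphere is unchanged — 1 connected region; the cube at (-2.5, 6.5) (footprint 5.5×11) is included at this height; Taking the union: the regions partially overlap (shared area 8.14 mm²), so overlapping operands fuse into one piece — 1 connected region. The outline is a single polygon with 15 vertices. Extrusion per mm of travel: 0.4 × 0.28 / (π × 0.875²) = 0.046564. Accumulating E over each segment gives final E = 3.3270.

G0 X-8.35 Y0.00 Z10.08
G1 X-7.23 Y-4.18 E0.2015
G1 X-4.18 Y-7.23 E0.4024
G1 X0.00 Y-8.35 E0.6039
G1 X4.18 Y-7.23 E0.8054
G1 X7.23 Y-4.18 E1.0062
G1 X8.35 Y0.00 E1.2077
G1 X7.23 Y4.18 E1.4092
G1 X4.18 Y7.23 E1.6101
G1 X3.00 Y7.55 E1.6670
G1 X3.00 Y17.50 E2.1303
G1 X-2.50 Y17.50 E2.3864
G1 X-2.50 Y7.68 E2.8437
G1 X-4.18 Y7.23 E2.9247
G1 X-7.23 Y4.18 E3.1255
G1 X-8.35 Y0.00 E3.3270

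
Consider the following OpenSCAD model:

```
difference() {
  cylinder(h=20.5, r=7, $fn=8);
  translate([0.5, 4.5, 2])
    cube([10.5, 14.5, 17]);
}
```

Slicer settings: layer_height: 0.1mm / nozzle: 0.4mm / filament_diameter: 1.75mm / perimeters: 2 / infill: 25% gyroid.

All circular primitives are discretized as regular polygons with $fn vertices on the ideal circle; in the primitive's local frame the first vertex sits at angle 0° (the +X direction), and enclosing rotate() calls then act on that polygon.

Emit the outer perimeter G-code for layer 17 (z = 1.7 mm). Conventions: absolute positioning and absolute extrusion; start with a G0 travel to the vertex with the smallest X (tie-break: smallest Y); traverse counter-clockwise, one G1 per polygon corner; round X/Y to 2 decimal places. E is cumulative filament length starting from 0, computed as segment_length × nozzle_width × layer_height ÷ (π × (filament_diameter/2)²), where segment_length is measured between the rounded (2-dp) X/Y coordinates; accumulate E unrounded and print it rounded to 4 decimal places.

G0 X-7.00 Y0.00 Z1.70
G1 X-4.95 Y-4.95 E0.0891
G1 X0.00 Y-7.00 E0.1782
G1 X4.95 Y-4.95 E0.2673
G1 X7.00 Y0.00 E0.3564
G1 X4.95 Y4.95 E0.4455
G1 X0.00 Y7.00 E0.5346
G1 X-4.95 Y4.95 E0.6237
G1 X-7.00 Y0.00 E0.7128

At z = 1.7 mm: the r=7 cylinder gives a regular 8-gon of circumradius 7 (constant along its height); the cube at (0.5, 4.5) is not intersected at this z (z outside [2, 19]); Subtracting the remaining from the first: none of the subtracted shapes is present at this height, so the r=7 cylinder is unchanged — 1 connected region. The outline is a single polygon with 8 vertices. Extrusion per mm of travel: 0.4 × 0.1 / (π × 0.875²) = 0.016630. Accumulating E over each segment gives final E = 0.7128.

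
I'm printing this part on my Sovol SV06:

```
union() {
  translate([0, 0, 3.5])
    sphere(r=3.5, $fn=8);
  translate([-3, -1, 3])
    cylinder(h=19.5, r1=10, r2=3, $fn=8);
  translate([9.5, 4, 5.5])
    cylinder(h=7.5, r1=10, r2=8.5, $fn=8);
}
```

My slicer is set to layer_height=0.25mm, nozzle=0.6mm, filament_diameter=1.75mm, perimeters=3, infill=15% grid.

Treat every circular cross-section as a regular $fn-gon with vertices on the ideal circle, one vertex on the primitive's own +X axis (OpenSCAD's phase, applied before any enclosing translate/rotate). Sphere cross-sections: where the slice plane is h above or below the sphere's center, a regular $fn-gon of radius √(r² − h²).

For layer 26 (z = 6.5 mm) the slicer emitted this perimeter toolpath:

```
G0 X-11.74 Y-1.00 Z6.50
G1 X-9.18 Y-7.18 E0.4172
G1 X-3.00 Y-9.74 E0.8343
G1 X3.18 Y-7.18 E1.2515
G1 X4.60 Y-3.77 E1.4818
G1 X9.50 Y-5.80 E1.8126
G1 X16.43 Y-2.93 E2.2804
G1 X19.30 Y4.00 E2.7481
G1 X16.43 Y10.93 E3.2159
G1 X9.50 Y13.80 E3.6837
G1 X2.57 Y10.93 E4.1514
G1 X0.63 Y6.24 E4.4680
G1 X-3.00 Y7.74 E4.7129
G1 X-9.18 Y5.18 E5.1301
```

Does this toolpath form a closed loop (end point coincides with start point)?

no

Start point (G0): (-11.74, -1.00). End point (last G1): the path does not return to the start — open.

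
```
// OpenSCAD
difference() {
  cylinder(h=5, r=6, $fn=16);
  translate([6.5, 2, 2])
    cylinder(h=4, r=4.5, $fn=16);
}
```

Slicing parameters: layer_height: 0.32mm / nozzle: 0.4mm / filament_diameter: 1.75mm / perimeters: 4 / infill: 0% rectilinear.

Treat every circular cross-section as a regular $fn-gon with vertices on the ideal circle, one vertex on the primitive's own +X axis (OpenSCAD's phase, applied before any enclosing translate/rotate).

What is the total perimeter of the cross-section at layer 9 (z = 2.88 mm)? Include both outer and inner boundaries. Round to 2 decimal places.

At z = 2.88 mm: the cylinder: section is a regular 16-gon, circumradius r=6 (perimeter = 2·16·6.000·sin(180°/16) = 37.46 mm); the cylinder at (6.5, 2): section is a regular 16-gon, circumradius r=4.5 (perimeter = 2·16·4.500·sin(180°/16) = 28.09 mm); After the difference (first − rest): starting from the r=6 cylinder, the r=4.5 cylinder at (6.5, 2) partially overlaps it — only the 19.01 mm² overlap (of its 61.99 mm²) is removed, clipping the outline — boundary = 38.41 mm. Overall, the cross-section is a single solid region. Total boundary length (outer) = 38.41 mm.

38.41 mm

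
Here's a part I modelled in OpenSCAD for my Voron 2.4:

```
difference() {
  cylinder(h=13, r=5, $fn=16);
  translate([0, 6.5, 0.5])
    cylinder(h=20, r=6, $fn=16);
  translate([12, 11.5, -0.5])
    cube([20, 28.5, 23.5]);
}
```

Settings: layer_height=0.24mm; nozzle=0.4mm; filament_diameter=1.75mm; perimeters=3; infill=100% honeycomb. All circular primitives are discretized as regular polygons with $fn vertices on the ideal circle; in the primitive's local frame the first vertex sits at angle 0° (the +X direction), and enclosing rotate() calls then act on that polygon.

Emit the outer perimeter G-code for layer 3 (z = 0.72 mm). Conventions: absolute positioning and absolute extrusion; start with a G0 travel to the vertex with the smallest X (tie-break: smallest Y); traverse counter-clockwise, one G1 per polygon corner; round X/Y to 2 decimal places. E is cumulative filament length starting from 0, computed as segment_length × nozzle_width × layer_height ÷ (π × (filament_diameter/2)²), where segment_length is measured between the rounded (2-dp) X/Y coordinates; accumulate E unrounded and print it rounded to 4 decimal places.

At z = 0.72 mm: the r=5 cylinder contributes a regular 16-gon of circumradius 5; the cylinder at (0, 6.5): section is a regular 16-gon, circumradius r=6; the 20×28.5 cube at (12, 11.5) contributes its full rectangle; Subtracting the remaining from the first: starting from the r=5 cylinder, the r=6 cylinder at (0, 6.5) partially overlaps it — only the 26.30 mm² overlap (of its 110.21 mm²) is removed, clipping the outline; the 20×28.5 cube at (12, 11.5) misses the remaining region (no effect) — 1 connected region. The outline is a single polygon with 18 vertices. Extrusion per mm of travel: 0.4 × 0.24 / (π × 0.875²) = 0.039912. Accumulating E over each segment gives final E = 1.2069.

G0 X-5.00 Y0.00 Z0.72
G1 X-4.62 Y-1.91 E0.0777
G1 X-3.54 Y-3.54 E0.1558
G1 X-1.91 Y-4.62 E0.2338
G1 X0.00 Y-5.00 E0.3115
G1 X1.91 Y-4.62 E0.3893
G1 X3.54 Y-3.54 E0.4673
G1 X4.62 Y-1.91 E0.5453
G1 X5.00 Y0.00 E0.6231
G1 X4.62 Y1.91 E0.7008
G1 X4.32 Y2.37 E0.7227
G1 X4.24 Y2.26 E0.7281
G1 X2.30 Y0.96 E0.8214
G1 X0.00 Y0.50 E0.9150
G1 X-2.30 Y0.96 E1.0086
G1 X-4.24 Y2.26 E1.1018
G1 X-4.32 Y2.37 E1.1072
G1 X-4.62 Y1.91 E1.1291
G1 X-5.00 Y0.00 E1.2069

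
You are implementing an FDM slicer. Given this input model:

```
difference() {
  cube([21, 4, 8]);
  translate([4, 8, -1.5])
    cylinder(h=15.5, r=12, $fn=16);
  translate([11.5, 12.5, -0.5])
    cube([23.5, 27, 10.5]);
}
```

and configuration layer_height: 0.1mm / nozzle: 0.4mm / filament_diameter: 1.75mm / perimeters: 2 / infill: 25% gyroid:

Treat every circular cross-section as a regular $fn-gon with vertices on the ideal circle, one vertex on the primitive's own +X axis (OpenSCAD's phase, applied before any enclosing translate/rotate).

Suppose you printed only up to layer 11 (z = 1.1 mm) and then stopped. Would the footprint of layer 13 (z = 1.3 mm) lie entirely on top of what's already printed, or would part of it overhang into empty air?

Compare the two slices. At z = 1.1: the cube (footprint 21×4) is included at this height (area 84.00 mm²); the r=12 cylinder at (4, 8) contributes a regular 16-gon of circumradius 12 (area = (16/2)·12.000²·sin(360°/16) = 440.85 mm²); the 23.5×27 cube at (11.5, 12.5) contributes its full rectangle (area 634.50 mm²); After the difference (first − rest): starting from the 21×4 cube (84.00 mm²), the r=12 cylinder at (4, 8) partially overlaps it — only the 56.50 mm² overlap (of its 440.85 mm²) is removed, clipping the outline; the 23.5×27 cube at (11.5, 12.5) misses the remaining region (no effect) — area = 27.50 mm². At z = 1.3: the cube (footprint 21×4) is included at this height (area 84.00 mm²); the r=12 cylinder at (4, 8) contributes a regular 16-gon of circumradius 12 (area = (16/2)·12.000²·sin(360°/16) = 440.85 mm²); the cube at (11.5, 12.5) is present — its section is the full 23.5×27 rectangle (area 634.50 mm²); Taking the first minus the rest: starting from the 21×4 cube (84.00 mm²), the r=12 cylinder at (4, 8) partially overlaps it — only the 56.50 mm² overlap (of its 440.85 mm²) is removed, clipping the outline; the 23.5×27 cube at (11.5, 12.5) misses the remaining region (no effect) — area = 27.50 mm². Checking containment: the cross-section at z = 1.3 is a subset of the cross-section at z = 1.1.

entirely on top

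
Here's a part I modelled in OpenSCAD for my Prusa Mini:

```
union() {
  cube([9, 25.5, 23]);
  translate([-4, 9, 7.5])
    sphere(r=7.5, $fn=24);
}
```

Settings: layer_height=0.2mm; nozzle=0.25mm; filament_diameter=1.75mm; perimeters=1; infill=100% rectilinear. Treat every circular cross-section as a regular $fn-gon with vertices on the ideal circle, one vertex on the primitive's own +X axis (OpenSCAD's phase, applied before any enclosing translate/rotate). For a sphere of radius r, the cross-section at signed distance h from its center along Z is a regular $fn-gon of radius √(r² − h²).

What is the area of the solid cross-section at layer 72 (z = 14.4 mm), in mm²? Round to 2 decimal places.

256.33 mm²

At z = 14.4 mm: the 9×25.5 cube contributes its full rectangle (area 229.50 mm²); the sphere at (-4, 9): section is a regular 24-gon, circumradius = √(r²−h²) = √(7.5²−6.9²) = 2.939 (area = (24/2)·2.939²·sin(360°/24) = 26.83 mm²); Taking the union: the 2 present regions are separate (no shared area or edge), so areas and boundary lengths simply add and each stays a separate island — area = 256.33 mm². Overall, the cross-section has 2 separate islands. Net area = 256.33 mm².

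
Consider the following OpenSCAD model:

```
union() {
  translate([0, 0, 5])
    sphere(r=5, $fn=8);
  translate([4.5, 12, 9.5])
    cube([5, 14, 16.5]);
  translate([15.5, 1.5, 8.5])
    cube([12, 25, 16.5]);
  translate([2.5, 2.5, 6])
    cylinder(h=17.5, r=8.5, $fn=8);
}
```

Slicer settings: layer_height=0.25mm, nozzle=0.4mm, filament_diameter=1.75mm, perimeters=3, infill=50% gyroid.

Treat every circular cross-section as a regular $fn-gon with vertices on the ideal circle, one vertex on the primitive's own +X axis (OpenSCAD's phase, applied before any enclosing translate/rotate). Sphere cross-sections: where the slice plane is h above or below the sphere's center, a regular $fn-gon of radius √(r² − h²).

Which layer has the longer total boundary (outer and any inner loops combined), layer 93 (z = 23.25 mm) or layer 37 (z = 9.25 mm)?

layer 93 (z = 23.25 mm)

Layer 93 (z = 23.25): the sphere does not reach this height (|z−center|=18.250 > r=5); the cube at (4.5, 12) (footprint 5×14) is included at this height (perimeter 38.00 mm); the 12×25 cube at (15.5, 1.5) contributes its full rectangle (perimeter 74.00 mm); the cylinder at (2.5, 2.5): section is a regular 8-gon, circumradius r=8.5 (perimeter = 2·8·8.500·sin(180°/8) = 52.04 mm); Merging all regions: the 3 present regions are separate (no shared area or edge), so areas and boundary lengths simply add and each stays a separate island — boundary = 164.04 mm. So its perimeter = 164.04 mm. Layer 37 (z = 9.25): the sphere: section is a regular 8-gon, circumradius = √(r²−h²) = √(5²−4.25²) = 2.634 (perimeter = 2·8·2.634·sin(180°/8) = 16.13 mm); the cube at (4.5, 12) does not reach this height (z outside [9.5, 26]); the cube at (15.5, 1.5) is present — its section is the full 12×25 rectangle (perimeter 74.00 mm); the r=8.5 cylinder at (2.5, 2.5) gives a regular 8-gon of circumradius 8.5 (constant along its height) (perimeter = 2·8·8.500·sin(180°/8) = 52.04 mm); Taking the union: the regions partially overlap (shared area 19.62 mm²), so the edge portions inside another operand are dropped and the merged outline is re-measured after clipping — boundary = 126.04 mm. So its perimeter = 126.04 mm. Layer 93 is larger (164.04 vs 126.04 mm).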